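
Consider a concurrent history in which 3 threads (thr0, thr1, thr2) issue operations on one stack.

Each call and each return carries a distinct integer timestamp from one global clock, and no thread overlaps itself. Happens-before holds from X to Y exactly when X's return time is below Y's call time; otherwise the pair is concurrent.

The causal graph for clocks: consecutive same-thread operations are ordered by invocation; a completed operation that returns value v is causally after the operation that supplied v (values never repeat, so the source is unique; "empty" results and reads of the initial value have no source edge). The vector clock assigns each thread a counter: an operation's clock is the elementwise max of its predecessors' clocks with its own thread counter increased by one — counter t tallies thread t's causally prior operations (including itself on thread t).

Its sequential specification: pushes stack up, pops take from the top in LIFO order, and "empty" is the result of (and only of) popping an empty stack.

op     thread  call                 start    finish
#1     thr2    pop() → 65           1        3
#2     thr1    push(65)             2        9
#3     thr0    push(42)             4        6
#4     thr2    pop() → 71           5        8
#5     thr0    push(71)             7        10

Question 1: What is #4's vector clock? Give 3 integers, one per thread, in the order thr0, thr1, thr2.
Answer: (2, 1, 2)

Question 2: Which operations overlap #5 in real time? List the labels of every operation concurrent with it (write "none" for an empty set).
Answer: #2, #4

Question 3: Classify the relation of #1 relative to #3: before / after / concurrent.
Answer: before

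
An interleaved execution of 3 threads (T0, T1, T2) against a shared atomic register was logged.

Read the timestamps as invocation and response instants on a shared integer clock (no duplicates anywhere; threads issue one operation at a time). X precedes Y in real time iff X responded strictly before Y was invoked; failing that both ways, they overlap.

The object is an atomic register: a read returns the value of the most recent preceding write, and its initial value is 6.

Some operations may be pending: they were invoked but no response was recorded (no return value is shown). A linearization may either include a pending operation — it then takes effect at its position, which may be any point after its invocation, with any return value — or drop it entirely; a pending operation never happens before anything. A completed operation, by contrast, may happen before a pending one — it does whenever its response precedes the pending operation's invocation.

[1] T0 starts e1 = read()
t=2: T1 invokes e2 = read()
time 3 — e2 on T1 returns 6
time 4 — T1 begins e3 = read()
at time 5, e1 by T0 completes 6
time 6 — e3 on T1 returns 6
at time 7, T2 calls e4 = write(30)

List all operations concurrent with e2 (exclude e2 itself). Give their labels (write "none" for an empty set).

e1

overlap test against e2 [2,3]: concurrent iff the interval meets 2..3
e1 [1,5]: concurrent
e3 [4,6]: after
e4 [7,…): after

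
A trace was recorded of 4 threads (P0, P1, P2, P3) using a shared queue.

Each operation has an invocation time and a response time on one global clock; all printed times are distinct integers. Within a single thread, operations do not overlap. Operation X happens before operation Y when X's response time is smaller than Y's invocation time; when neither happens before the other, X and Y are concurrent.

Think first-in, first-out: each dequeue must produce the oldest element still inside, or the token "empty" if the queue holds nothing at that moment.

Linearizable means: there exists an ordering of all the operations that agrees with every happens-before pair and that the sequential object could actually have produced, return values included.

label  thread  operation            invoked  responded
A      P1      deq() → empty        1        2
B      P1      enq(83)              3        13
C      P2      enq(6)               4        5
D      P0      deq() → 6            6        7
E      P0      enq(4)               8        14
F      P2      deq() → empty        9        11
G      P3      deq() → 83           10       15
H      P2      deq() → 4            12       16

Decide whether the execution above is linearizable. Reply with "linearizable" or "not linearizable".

linearizable

a witness: A, C, B, D, G, F, E, H
1. A deq() → empty, leaving queue <>
2. C enq(6), leaving queue <6>
3. B enq(83), leaving queue <6,83>
4. D deq() → 6, leaving queue <83>
5. G deq() → 83, leaving queue <>
6. F deq() → empty, leaving queue <>
7. E enq(4), leaving queue <4>
8. H deq() → 4, leaving queue <>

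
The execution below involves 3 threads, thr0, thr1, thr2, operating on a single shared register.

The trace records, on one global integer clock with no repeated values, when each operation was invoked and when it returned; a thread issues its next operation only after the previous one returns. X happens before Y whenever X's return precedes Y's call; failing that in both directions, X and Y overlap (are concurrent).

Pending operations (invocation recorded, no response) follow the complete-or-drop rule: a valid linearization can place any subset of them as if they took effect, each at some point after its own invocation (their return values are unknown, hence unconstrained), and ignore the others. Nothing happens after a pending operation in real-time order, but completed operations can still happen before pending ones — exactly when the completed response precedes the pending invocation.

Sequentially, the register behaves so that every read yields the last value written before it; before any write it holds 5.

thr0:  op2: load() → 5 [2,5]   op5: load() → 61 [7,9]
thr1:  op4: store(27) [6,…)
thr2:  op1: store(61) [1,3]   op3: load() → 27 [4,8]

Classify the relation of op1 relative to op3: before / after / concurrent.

before

op1 spans [1,3], op3 spans [4,8]
resp(op1)=3 < inv(op3)=4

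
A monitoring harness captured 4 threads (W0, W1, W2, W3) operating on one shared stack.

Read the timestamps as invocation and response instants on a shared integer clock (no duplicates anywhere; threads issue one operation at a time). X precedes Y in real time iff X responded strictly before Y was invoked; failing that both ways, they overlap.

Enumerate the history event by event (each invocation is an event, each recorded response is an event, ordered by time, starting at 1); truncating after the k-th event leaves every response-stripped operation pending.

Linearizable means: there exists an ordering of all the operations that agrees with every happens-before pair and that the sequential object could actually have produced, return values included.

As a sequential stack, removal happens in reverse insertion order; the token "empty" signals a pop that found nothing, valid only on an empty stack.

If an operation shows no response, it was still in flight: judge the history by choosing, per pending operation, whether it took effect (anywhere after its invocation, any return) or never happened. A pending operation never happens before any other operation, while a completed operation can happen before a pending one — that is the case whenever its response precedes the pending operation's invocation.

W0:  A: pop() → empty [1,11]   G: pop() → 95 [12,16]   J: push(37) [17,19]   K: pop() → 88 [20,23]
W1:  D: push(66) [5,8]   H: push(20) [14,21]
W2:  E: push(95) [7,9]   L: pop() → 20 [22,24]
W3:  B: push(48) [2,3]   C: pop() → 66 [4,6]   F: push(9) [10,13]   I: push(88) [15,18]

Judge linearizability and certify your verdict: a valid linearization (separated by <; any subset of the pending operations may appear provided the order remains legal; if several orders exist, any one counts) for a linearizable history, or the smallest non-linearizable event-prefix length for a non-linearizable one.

after step 1 (A pop() → empty): stack <>
after step 2 (B push(48)): stack <48>
after step 3 (D push(66)): stack <48,66>
after step 4 (C pop() → 66): stack <48>
after step 5 (E push(95)): stack <48,95>
after step 6 (G pop() → 95): stack <48>
after step 7 (F push(9)): stack <48,9>
after step 8 (J push(37)): stack <48,9,37>
after step 9 (H push(20)): stack <48,9,37,20>
after step 10 (I push(88)): stack <48,9,37,20,88>
after step 11 (K pop() → 88): stack <48,9,37,20>
after step 12 (L pop() → 20): stack <48,9,37>

linearizable — witness: A < B < D < C < E < G < F < J < H < I < K < L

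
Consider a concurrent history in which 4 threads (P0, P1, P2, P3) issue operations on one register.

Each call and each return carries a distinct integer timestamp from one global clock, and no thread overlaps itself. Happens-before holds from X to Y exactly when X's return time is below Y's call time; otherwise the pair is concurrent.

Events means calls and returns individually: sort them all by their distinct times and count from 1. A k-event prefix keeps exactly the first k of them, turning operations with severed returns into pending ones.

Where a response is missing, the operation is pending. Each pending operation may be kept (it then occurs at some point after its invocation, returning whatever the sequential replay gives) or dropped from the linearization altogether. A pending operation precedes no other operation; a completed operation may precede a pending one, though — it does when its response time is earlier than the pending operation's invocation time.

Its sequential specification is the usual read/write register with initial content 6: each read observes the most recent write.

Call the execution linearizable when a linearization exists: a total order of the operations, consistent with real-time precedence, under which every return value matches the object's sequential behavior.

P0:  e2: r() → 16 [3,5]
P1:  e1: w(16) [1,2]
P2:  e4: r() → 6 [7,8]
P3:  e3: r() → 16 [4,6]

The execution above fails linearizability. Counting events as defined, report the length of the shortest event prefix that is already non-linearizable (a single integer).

8

a valid linearization of events 1..7 exists, for instance e1, e2, e3:
1. e1 w(16), leaving value 16
2. e2 r() → 16, leaving value 16
3. e3 r() → 16, leaving value 16
with event 8 included (e4 responding at time 8), all real-time-consistent orders fail
one such order, e1, e2, e3, e4, breaks at step 4 where e4 r() → 6 is illegal
one such order, e1, e3, e2, e4, breaks at step 4 where e4 r() → 6 is illegal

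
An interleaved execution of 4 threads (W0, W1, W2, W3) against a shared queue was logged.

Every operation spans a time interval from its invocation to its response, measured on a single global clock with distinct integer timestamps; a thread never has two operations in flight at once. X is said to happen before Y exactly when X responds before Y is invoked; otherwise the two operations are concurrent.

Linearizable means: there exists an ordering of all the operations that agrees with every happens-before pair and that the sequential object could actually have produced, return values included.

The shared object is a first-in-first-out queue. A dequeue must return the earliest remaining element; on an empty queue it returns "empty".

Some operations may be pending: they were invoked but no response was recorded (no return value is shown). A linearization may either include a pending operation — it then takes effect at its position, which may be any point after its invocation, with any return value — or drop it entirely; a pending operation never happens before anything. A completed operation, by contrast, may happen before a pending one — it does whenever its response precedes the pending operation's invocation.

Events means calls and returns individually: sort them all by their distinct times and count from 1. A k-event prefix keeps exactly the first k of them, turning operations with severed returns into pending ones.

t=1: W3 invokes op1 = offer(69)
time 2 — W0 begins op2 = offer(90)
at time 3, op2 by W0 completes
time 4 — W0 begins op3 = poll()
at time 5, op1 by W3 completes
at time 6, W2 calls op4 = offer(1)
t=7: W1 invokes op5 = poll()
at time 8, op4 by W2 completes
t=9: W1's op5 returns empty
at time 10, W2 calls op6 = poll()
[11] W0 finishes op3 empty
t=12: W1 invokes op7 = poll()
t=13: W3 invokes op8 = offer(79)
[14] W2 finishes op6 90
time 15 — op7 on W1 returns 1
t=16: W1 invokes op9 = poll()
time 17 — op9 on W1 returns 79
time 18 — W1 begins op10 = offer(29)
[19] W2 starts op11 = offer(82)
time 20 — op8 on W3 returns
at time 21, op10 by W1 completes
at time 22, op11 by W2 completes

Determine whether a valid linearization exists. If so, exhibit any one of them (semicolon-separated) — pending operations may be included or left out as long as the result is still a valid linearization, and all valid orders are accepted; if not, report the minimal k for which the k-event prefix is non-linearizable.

not linearizable — minimal violating prefix: 9 events

prefix check: 1..8 passes, 1..9 fails once op5's time-9 response joins
all 4 real-time-respecting orders fail — 4 completed queue operations, no legal replay
including or dropping the 1 pending operation (op3) in any combination fails
for example op1, op2, op4, op5 (pending dropped) fails at step 4: op5 poll() → empty is not legal there
for example op1, op2, op5, op4 (pending dropped) fails at step 3: op5 poll() → empty is not legal there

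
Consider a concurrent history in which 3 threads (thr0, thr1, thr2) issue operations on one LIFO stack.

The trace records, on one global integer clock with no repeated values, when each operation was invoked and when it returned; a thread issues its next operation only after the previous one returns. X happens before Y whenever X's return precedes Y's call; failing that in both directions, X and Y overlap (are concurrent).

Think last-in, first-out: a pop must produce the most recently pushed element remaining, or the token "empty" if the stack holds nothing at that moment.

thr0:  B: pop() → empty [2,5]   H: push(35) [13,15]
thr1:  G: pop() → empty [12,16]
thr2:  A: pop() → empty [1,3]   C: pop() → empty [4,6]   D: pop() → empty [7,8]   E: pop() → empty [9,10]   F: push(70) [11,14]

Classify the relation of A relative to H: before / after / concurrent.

before

A spans [1,3], H spans [13,15]
resp(A)=3 < inv(H)=13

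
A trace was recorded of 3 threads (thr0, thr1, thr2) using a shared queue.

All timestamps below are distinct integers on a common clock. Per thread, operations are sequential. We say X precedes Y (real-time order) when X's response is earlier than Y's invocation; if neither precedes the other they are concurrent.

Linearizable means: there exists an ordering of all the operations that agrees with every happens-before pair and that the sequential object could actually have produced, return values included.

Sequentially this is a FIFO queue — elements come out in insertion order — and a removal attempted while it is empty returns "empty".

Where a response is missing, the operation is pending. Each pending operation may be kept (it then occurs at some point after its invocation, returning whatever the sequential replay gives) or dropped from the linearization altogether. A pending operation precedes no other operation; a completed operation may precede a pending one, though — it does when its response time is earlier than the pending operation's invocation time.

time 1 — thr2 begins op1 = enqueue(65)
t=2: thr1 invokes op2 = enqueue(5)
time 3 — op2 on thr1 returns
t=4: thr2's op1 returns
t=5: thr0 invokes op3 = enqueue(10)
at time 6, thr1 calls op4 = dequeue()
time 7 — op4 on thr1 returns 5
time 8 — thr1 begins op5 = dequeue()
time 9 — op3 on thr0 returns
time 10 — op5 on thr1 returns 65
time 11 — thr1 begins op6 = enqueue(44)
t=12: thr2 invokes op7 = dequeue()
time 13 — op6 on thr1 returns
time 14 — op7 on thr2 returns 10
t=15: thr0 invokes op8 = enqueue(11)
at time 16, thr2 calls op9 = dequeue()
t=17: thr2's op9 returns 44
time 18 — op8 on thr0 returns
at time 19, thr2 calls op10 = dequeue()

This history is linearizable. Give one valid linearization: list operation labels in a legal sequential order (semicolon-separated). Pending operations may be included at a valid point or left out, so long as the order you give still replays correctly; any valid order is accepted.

op2; op1; op3; op4; op5; op6; op7; op8; op9

1. op2 enqueue(5), leaving queue <5>
2. op1 enqueue(65), leaving queue <5,65>
3. op3 enqueue(10), leaving queue <5,65,10>
4. op4 dequeue() → 5, leaving queue <65,10>
5. op5 dequeue() → 65, leaving queue <10>
6. op6 enqueue(44), leaving queue <10,44>
7. op7 dequeue() → 10, leaving queue <44>
8. op8 enqueue(11), leaving queue <44,11>
9. op9 dequeue() → 44, leaving queue <11>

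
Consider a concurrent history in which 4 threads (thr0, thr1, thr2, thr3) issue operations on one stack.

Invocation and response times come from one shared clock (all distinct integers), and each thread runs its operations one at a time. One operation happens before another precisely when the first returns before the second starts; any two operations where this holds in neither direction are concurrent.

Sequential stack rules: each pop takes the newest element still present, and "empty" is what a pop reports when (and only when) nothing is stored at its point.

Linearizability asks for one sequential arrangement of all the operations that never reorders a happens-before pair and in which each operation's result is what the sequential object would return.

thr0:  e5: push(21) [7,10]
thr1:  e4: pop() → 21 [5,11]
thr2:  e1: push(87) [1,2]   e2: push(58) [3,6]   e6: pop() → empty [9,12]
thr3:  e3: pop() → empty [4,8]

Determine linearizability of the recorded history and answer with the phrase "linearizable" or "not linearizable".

through event 10 a valid linearization exists; event 11 (e4 responding at time 11) ends that
no legal order exists: 12 real-time-consistent candidates over 5 completed stack operations, all rejected
including or dropping the 1 pending operation (e6) in any combination fails
sample order e1, e2, e3, e4, e5 (pending dropped) stalls at step 3 — e3 pop() → empty has no legal effect
sample order e1, e2, e3, e5, e4 (pending dropped) stalls at step 3 — e3 pop() → empty has no legal effect

not linearizable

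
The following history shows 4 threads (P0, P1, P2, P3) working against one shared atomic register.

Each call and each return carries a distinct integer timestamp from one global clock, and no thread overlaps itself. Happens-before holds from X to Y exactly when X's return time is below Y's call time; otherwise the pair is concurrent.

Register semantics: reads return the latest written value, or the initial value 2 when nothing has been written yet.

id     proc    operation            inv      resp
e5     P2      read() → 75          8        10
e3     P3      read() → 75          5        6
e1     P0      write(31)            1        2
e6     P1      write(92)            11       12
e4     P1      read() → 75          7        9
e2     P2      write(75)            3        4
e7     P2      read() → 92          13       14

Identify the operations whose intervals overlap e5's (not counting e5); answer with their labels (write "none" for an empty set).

e5 runs from 8 to 10; window-overlapping ops are concurrent
e1 [1,2]: before
e2 [3,4]: before
e3 [5,6]: before
e4 [7,9]: concurrent
e6 [11,12]: after
e7 [13,14]: after

e4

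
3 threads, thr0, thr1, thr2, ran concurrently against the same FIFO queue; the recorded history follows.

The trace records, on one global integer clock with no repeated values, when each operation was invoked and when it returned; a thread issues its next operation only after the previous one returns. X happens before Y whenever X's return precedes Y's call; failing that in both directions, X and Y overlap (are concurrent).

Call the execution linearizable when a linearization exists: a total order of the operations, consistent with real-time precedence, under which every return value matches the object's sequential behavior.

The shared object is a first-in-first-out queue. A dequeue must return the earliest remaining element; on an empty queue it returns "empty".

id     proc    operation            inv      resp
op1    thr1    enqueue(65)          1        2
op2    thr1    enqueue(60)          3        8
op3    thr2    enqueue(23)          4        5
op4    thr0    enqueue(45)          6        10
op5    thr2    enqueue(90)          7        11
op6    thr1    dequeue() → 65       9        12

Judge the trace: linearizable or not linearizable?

linearizable

witness order: op1, op2, op3, op4, op5, op6
1. op1 enqueue(65), leaving queue <65>
2. op2 enqueue(60), leaving queue <65,60>
3. op3 enqueue(23), leaving queue <65,60,23>
4. op4 enqueue(45), leaving queue <65,60,23,45>
5. op5 enqueue(90), leaving queue <65,60,23,45,90>
6. op6 dequeue() → 65, leaving queue <60,23,45,90>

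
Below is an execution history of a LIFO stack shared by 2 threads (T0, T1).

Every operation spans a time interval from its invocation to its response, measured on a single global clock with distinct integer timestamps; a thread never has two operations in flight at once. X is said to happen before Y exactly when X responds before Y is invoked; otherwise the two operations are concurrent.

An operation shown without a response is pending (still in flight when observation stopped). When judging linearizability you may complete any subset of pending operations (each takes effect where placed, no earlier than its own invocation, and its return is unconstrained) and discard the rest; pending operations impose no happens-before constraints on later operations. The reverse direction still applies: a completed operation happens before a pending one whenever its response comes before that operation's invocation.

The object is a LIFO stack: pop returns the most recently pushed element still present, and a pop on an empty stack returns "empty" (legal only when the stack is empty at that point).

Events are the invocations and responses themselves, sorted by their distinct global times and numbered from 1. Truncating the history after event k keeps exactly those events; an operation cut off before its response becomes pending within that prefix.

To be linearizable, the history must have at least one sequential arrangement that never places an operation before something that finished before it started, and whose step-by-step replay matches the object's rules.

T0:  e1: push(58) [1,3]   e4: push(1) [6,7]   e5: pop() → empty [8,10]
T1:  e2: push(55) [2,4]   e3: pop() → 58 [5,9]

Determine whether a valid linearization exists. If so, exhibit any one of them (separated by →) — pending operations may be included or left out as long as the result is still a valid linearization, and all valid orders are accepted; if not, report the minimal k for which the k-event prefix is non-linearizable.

cut after 9 events: linearizable; cut after 10 events (e5 responds, time 10): not linearizable
no legal order exists: 6 real-time-consistent candidates over 5 completed LIFO stack operations, all rejected
e.g. e1, e2, e3, e4, e5: illegal at step 3, since e3 pop() → 58 cannot apply there
e.g. e1, e2, e4, e3, e5: illegal at step 4, since e3 pop() → 58 cannot apply there

not linearizable — minimal violating prefix: 10 events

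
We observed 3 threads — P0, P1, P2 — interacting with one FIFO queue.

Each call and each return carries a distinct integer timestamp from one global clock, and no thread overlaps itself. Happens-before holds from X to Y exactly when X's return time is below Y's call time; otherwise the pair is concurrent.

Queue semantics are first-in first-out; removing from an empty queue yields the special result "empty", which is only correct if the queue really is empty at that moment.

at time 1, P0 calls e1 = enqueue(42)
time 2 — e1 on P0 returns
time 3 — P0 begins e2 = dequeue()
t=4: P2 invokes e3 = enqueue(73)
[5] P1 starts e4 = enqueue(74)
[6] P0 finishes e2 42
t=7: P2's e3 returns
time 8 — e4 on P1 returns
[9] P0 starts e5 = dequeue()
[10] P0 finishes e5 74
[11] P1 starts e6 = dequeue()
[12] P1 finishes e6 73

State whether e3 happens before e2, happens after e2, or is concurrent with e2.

e3 spans [4,7], e2 spans [3,6]
the intervals overlap in both directions

concurrent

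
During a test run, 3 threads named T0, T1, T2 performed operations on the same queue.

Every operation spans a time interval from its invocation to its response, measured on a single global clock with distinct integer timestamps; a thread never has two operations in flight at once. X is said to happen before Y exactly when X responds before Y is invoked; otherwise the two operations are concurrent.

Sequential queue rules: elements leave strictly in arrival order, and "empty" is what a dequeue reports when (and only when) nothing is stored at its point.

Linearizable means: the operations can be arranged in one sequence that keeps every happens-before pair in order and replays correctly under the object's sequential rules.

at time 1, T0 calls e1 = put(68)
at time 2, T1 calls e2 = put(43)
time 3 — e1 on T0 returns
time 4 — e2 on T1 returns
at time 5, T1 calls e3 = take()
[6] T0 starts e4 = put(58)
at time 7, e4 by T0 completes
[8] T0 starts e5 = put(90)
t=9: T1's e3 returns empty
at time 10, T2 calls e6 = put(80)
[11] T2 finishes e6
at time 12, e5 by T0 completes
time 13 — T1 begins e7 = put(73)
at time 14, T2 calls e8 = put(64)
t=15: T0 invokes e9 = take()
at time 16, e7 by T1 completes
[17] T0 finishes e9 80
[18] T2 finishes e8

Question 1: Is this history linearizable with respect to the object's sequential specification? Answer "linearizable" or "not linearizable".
events 1..8 are fine; event 9 — the response of e3 at time 9 — makes the prefix non-linearizable
no legal order exists: 4 real-time-consistent candidates over 4 completed queue operations, all rejected
every completion of the 1 pending operation (e5) was checked; none linearizes
take e1, e2, e3, e4 (pending dropped): step 3 already fails, because e3 take() → empty cannot occur there
take e1, e2, e4, e3 (pending dropped): step 4 already fails, because e3 take() → empty cannot occur there

not linearizable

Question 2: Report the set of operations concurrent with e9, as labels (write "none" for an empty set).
overlap test against e9 [15,17]: concurrent iff the interval meets 15..17
e1 [1,3]: before
e2 [2,4]: before
e3 [5,9]: before
e4 [6,7]: before
e5 [8,12]: before
e6 [10,11]: before
e7 [13,16]: concurrent
e8 [14,18]: concurrent

e7, e8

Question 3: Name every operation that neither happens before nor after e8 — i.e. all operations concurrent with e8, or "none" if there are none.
e8 spans [14,18]: anything still running between times 14 and 18 counts as concurrent
e1 [1,3]: before
e2 [2,4]: before
e3 [5,9]: before
e4 [6,7]: before
e5 [8,12]: before
e6 [10,11]: before
e7 [13,16]: concurrent
e9 [15,17]: concurrent

e7, e9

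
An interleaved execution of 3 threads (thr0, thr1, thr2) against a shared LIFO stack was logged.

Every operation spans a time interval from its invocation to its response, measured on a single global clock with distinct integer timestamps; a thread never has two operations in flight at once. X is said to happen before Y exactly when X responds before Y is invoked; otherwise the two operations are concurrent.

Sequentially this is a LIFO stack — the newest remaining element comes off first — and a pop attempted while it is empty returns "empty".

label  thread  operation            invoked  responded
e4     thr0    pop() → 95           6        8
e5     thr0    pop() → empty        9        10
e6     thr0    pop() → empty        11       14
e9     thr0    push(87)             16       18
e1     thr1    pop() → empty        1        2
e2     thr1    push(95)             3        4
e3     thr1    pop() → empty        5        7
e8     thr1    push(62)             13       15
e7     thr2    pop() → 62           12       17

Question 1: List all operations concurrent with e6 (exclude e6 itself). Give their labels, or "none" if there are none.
e7, e8

overlap test against e6 [11,14]: concurrent iff the interval meets 11..14
e1 [1,2]: before
e2 [3,4]: before
e3 [5,7]: before
e4 [6,8]: before
e5 [9,10]: before
e7 [12,17]: concurrent
e8 [13,15]: concurrent
e9 [16,18]: after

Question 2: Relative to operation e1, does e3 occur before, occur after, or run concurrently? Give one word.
after

e3 spans [5,7], e1 spans [1,2]
resp(e1)=2 < inv(e3)=5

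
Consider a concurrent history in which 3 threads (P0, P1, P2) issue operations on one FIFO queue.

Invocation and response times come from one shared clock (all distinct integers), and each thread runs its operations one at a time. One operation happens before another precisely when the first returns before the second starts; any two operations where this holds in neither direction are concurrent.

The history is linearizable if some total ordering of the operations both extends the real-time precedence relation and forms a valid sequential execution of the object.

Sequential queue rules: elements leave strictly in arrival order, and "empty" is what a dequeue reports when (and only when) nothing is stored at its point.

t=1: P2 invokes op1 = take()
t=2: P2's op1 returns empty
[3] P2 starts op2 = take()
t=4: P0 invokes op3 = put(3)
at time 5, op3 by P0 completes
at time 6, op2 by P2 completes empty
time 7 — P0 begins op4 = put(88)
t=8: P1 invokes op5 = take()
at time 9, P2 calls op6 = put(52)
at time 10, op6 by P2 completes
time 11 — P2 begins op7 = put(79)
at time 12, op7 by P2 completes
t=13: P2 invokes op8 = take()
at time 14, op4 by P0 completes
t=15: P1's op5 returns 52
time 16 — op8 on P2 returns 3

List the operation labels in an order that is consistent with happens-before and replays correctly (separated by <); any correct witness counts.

step 1: op1 take() → empty — queue <>
step 2: op2 take() → empty — queue <>
step 3: op3 put(3) — queue <3>
step 4: op6 put(52) — queue <3,52>
step 5: op4 put(88) — queue <3,52,88>
step 6: op7 put(79) — queue <3,52,88,79>
step 7: op8 take() → 3 — queue <52,88,79>
step 8: op5 take() → 52 — queue <88,79>

op1 < op2 < op3 < op6 < op4 < op7 < op8 < op5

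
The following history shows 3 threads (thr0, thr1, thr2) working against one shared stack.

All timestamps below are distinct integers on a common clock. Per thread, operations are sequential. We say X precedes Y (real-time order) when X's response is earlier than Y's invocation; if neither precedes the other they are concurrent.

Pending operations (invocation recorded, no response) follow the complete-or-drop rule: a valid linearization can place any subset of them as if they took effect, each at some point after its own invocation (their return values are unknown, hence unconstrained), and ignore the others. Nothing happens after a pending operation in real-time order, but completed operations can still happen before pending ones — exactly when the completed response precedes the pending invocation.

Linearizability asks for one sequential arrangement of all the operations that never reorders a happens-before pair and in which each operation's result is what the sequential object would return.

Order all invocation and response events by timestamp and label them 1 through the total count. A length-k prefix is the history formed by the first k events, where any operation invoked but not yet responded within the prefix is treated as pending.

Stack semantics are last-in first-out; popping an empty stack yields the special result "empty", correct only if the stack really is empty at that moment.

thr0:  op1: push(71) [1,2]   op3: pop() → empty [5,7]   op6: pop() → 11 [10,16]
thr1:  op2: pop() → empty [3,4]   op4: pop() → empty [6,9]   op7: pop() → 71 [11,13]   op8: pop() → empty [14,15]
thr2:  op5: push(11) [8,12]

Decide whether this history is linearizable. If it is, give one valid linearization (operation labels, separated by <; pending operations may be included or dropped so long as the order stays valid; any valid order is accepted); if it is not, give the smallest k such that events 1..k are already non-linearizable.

the violation lands at event 4, op2's response at time 4: events 1..3 linearize, events 1..4 do not
a single order respects real time; the 2 completed stack operations fail replay along it
sample order op1, op2 stalls at step 2 — op2 pop() → empty has no legal effect

not linearizable — minimal violating prefix: 4 events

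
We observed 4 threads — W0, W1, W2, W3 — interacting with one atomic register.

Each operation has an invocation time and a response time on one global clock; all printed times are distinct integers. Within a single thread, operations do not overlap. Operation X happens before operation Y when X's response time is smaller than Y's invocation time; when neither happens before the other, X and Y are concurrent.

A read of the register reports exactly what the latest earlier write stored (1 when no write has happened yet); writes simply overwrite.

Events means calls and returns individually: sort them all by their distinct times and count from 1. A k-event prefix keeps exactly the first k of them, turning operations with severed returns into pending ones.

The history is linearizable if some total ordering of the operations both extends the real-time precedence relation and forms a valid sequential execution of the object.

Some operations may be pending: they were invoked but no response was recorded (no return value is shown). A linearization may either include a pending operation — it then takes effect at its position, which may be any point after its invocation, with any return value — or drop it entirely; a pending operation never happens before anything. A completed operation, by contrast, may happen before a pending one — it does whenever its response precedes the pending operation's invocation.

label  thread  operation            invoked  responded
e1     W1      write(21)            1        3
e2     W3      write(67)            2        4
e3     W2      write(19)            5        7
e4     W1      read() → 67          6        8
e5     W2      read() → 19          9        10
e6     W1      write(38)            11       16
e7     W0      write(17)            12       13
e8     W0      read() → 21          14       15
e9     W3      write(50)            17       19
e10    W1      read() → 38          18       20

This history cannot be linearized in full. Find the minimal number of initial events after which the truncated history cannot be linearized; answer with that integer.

events 1..14 are still linearizable — one witness is e1, e2, e4, e3, e5, e6, e7:
1. e1 write(21), leaving value 21
2. e2 write(67), leaving value 67
3. e4 read() → 67, leaving value 67
4. e3 write(19), leaving value 19
5. e5 read() → 19, leaving value 19
6. e6 write(38) (pending, included), leaving value 38
7. e7 write(17), leaving value 17
event 15 — e8's response, time 15 — after it, nothing linearizes
no completion choice of the 1 pending operation (e6) rescues it — every subset was tried
one such order, e1, e2, e3, e4, e5, e7, e8 (pending dropped), breaks at step 4 where e4 read() → 67 is illegal
one such order, e1, e2, e4, e3, e5, e7, e8 (pending dropped), breaks at step 7 where e8 read() → 21 is illegal

15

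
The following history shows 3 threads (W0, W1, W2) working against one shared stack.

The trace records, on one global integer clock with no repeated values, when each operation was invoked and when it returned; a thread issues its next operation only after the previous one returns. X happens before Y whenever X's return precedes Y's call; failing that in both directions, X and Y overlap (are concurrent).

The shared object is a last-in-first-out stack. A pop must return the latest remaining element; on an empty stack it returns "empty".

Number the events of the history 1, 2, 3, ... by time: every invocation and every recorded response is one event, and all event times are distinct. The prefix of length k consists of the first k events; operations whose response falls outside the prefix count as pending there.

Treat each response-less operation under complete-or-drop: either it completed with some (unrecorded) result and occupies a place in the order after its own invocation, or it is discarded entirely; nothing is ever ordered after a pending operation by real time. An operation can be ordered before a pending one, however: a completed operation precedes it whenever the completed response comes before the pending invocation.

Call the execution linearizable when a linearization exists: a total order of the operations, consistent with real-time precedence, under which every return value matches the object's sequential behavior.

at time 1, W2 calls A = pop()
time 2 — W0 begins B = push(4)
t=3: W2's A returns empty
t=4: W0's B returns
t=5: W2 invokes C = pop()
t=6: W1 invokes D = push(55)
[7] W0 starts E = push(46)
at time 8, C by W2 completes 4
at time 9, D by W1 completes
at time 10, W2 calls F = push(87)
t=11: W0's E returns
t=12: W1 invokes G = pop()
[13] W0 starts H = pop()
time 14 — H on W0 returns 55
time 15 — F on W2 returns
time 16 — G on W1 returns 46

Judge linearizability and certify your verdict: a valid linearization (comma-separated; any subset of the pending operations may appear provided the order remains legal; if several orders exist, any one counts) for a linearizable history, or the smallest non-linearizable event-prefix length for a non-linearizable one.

step 1: A pop() → empty — stack <>
step 2: B push(4) — stack <4>
step 3: C pop() → 4 — stack <>
step 4: D push(55) — stack <55>
step 5: E push(46) — stack <55,46>
step 6: G pop() → 46 — stack <55>
step 7: H pop() → 55 — stack <>
step 8: F push(87) — stack <87>

linearizable — witness: A, B, C, D, E, G, H, F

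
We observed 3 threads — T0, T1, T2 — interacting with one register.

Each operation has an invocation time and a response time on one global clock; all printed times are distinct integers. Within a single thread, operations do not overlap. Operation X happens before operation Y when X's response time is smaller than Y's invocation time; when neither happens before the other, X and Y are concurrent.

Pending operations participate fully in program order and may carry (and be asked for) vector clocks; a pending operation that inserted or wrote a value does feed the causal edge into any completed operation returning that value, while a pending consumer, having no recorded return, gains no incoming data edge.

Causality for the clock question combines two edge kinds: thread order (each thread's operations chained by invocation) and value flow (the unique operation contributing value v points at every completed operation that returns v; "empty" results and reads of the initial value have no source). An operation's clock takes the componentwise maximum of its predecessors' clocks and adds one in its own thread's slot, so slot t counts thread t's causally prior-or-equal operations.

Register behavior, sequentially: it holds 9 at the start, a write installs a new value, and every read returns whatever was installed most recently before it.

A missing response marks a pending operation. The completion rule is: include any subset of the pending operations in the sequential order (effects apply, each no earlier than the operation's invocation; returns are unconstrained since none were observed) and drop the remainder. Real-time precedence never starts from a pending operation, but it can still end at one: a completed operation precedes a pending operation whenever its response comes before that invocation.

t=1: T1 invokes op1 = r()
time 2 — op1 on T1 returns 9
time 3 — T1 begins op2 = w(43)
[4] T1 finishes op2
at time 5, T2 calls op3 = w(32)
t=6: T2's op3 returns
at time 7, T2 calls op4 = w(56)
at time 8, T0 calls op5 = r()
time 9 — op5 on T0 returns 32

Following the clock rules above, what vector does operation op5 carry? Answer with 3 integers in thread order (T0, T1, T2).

(1, 0, 1)

op3, invoked 5, has no incoming edges; only T2's bump applies → (0, 0, 1)
op1, invoked 1, has no incoming edges; only T1's bump applies → (0, 1, 0)
merge at op4 (invoked 7): VC(op3)=(0, 0, 1), own-thread bump on T2 → (0, 0, 2)
merge at op2 (invoked 3): VC(op1)=(0, 1, 0), own-thread bump on T1 → (0, 2, 0)
merge at op5 (invoked 8): VC(op3)=(0, 0, 1), own-thread bump on T0 → (1, 0, 1)
target: VC(op5) = (1, 0, 1)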